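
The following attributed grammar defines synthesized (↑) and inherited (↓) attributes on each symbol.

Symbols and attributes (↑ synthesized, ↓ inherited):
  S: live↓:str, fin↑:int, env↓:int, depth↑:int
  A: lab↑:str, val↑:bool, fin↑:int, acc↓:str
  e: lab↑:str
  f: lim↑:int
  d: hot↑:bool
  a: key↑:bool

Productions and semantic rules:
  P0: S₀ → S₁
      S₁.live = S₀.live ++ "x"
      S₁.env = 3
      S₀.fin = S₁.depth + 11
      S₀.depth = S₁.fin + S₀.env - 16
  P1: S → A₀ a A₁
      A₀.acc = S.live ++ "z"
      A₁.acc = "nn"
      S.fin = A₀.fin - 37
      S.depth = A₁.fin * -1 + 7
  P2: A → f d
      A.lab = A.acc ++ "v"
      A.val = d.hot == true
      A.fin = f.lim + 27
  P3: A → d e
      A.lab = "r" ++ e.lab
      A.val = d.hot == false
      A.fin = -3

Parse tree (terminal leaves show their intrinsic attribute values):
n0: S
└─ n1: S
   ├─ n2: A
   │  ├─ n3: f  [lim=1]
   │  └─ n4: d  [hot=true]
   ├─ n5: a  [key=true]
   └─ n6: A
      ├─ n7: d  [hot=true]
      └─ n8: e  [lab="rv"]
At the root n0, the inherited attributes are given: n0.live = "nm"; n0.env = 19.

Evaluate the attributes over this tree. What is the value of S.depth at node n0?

1. n0.live = "nm"  [given at root]
2. n0.env = 19  [given at root]
3. n1.live = "nmx"  [S₀.live ++ "x"]
4. n1.env = 3  [3]
5. n2.acc = "nmxz"  [S.live ++ "z"]
6. n3.lim = 1  [terminal]
7. n4.hot = true  [terminal]
8. n2.lab = "nmxzv"  [A.acc ++ "v"]
9. n2.val = true  [d.hot == true]
10. n2.fin = 28  [f.lim + 27]
11. n5.key = true  [terminal]
12. n6.acc = "nn"  ["nn"]
13. n7.hot = true  [terminal]
14. n8.lab = "rv"  [terminal]
15. n6.lab = "rrv"  ["r" ++ e.lab]
16. n6.val = false  [d.hot == false]
17. n6.fin = -3  [-3]
18. n1.fin = -9  [A₀.fin - 37]
19. n1.depth = 10  [A₁.fin * -1 + 7]
20. n0.fin = 21  [S₁.depth + 11]
21. n0.depth = -6  [S₁.fin + S₀.env - 16]

-6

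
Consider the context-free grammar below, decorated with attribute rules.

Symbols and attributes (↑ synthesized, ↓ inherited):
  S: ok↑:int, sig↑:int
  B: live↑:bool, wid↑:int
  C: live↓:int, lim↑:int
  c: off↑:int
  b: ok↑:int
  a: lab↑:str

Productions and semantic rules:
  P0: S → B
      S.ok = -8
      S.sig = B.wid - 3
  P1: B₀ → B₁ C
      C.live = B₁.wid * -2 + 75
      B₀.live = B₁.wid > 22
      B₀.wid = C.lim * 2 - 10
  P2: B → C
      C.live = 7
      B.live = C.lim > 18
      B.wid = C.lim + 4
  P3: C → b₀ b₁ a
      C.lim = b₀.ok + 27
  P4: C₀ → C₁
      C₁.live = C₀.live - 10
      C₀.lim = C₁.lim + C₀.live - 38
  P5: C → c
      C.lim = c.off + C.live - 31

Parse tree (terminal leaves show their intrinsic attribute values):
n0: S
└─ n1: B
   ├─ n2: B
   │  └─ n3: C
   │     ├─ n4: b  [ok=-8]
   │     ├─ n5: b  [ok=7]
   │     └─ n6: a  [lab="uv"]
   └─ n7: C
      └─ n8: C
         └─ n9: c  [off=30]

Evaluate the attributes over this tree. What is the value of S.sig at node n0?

1. n3.live = 7  [7]
2. n4.ok = -8  [terminal]
3. n5.ok = 7  [terminal]
4. n6.lab = "uv"  [terminal]
5. n3.lim = 19  [b₀.ok + 27]
6. n2.live = true  [C.lim > 18]
7. n2.wid = 23  [C.lim + 4]
8. n7.live = 29  [B₁.wid * -2 + 75]
9. n8.live = 19  [C₀.live - 10]
10. n9.off = 30  [terminal]
11. n8.lim = 18  [c.off + C.live - 31]
12. n7.lim = 9  [C₁.lim + C₀.live - 38]
13. n1.live = true  [B₁.wid > 22]
14. n1.wid = 8  [C.lim * 2 - 10]
15. n0.ok = -8  [-8]
16. n0.sig = 5  [B.wid - 3]

5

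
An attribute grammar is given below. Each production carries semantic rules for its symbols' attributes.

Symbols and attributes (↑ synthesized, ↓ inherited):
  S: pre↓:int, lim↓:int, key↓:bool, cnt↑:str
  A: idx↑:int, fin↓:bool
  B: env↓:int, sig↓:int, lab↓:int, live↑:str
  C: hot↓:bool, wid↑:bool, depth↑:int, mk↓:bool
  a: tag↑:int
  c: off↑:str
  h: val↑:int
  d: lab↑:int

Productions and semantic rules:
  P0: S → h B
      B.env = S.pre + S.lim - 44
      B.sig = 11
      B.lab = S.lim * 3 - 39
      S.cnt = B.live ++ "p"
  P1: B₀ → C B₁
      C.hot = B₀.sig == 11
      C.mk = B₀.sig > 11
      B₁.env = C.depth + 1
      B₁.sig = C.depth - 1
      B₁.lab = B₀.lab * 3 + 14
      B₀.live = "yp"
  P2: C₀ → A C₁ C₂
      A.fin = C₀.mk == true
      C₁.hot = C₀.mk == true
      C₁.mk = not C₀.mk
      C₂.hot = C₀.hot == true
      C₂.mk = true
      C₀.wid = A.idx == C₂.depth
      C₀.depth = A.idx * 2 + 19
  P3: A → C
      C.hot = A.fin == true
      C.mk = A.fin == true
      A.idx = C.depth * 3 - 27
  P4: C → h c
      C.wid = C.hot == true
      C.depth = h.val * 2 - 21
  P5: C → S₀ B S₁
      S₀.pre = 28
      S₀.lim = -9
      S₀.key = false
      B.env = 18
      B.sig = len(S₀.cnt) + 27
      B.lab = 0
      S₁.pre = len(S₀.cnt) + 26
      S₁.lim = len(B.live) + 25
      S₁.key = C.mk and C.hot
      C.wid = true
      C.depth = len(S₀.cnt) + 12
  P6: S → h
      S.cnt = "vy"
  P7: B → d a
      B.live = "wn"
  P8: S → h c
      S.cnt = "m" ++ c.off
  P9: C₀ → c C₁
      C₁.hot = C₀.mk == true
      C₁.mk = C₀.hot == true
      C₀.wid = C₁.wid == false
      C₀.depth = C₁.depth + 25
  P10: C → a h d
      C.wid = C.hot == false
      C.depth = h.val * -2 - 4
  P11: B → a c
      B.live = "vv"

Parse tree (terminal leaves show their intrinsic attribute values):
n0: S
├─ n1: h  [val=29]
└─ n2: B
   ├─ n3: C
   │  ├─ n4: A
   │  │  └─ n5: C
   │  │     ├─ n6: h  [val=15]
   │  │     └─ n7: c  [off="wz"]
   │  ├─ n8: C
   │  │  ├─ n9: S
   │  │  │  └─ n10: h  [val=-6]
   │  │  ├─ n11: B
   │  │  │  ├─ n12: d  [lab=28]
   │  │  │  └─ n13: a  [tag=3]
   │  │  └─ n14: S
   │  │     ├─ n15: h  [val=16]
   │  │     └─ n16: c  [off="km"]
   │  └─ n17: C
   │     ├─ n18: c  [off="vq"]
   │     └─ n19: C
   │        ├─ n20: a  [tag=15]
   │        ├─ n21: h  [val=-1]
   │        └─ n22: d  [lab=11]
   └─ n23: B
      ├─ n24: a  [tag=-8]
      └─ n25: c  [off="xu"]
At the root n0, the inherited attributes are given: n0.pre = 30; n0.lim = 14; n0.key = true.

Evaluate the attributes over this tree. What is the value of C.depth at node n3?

19

1. n0.pre = 30  [given at root]
2. n0.lim = 14  [given at root]
3. n0.key = true  [given at root]
4. n1.val = 29  [terminal]
5. n2.env = 0  [S.pre + S.lim - 44]
6. n2.sig = 11  [11]
7. n2.lab = 3  [S.lim * 3 - 39]
8. n3.hot = true  [B₀.sig == 11]
9. n3.mk = false  [B₀.sig > 11]
10. n4.fin = false  [C₀.mk == true]
11. n5.hot = false  [A.fin == true]
12. n5.mk = false  [A.fin == true]
13. n6.val = 15  [terminal]
14. n7.off = "wz"  [terminal]
15. n5.wid = false  [C.hot == true]
16. n5.depth = 9  [h.val * 2 - 21]
17. n4.idx = 0  [C.depth * 3 - 27]
18. n8.hot = false  [C₀.mk == true]
19. n8.mk = true  [not C₀.mk]
20. n9.pre = 28  [28]
21. n9.lim = -9  [-9]
22. n9.key = false  [false]
23. n10.val = -6  [terminal]
24. n9.cnt = "vy"  ["vy"]
25. n11.env = 18  [18]
26. n11.sig = 29  [len(S₀.cnt) + 27]
27. n11.lab = 0  [0]
28. n12.lab = 28  [terminal]
29. n13.tag = 3  [terminal]
30. n11.live = "wn"  ["wn"]
31. n14.pre = 28  [len(S₀.cnt) + 26]
32. n14.lim = 27  [len(B.live) + 25]
33. n14.key = false  [C.mk and C.hot]
34. n15.val = 16  [terminal]
35. n16.off = "km"  [terminal]
36. n14.cnt = "mkm"  ["m" ++ c.off]
37. n8.wid = true  [true]
38. n8.depth = 14  [len(S₀.cnt) + 12]
39. n17.hot = true  [C₀.hot == true]
40. n17.mk = true  [true]
41. n18.off = "vq"  [terminal]
42. n19.hot = true  [C₀.mk == true]
43. n19.mk = true  [C₀.hot == true]
44. n20.tag = 15  [terminal]
45. n21.val = -1  [terminal]
46. n22.lab = 11  [terminal]
47. n19.wid = false  [C.hot == false]
48. n19.depth = -2  [h.val * -2 - 4]
49. n17.wid = true  [C₁.wid == false]
50. n17.depth = 23  [C₁.depth + 25]
51. n3.wid = false  [A.idx == C₂.depth]
52. n3.depth = 19  [A.idx * 2 + 19]
53. n23.env = 20  [C.depth + 1]
54. n23.sig = 18  [C.depth - 1]
55. n23.lab = 23  [B₀.lab * 3 + 14]
56. n24.tag = -8  [terminal]
57. n25.off = "xu"  [terminal]
58. n23.live = "vv"  ["vv"]
59. n2.live = "yp"  ["yp"]
60. n0.cnt = "ypp"  [B.live ++ "p"]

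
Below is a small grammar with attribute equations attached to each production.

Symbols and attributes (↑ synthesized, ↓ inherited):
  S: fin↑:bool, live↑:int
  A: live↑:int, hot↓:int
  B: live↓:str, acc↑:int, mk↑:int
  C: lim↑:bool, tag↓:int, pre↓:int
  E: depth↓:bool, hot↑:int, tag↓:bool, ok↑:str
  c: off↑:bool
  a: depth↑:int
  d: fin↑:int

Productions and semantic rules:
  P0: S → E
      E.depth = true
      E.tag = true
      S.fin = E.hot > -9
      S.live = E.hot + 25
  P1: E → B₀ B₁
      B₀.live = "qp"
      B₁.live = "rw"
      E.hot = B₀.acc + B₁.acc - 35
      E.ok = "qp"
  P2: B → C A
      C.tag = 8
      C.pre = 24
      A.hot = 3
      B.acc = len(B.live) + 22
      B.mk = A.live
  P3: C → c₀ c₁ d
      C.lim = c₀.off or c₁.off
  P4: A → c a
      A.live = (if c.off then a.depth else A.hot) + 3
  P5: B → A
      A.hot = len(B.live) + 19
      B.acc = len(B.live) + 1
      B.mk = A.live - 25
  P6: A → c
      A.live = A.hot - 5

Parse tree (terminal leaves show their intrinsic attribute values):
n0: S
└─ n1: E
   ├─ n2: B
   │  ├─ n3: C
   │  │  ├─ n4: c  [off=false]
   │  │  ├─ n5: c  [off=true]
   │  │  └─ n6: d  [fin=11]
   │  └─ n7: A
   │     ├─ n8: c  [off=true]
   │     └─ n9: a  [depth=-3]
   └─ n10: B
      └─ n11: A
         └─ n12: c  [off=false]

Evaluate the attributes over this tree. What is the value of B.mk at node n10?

-9

1. n1.depth = true  [true]
2. n1.tag = true  [true]
3. n2.live = "qp"  ["qp"]
4. n3.tag = 8  [8]
5. n3.pre = 24  [24]
6. n4.off = false  [terminal]
7. n5.off = true  [terminal]
8. n6.fin = 11  [terminal]
9. n3.lim = true  [c₀.off or c₁.off]
10. n7.hot = 3  [3]
11. n8.off = true  [terminal]
12. n9.depth = -3  [terminal]
13. n7.live = 0  [(if c.off then a.depth else A.hot) + 3]
14. n2.acc = 24  [len(B.live) + 22]
15. n2.mk = 0  [A.live]
16. n10.live = "rw"  ["rw"]
17. n11.hot = 21  [len(B.live) + 19]
18. n12.off = false  [terminal]
19. n11.live = 16  [A.hot - 5]
20. n10.acc = 3  [len(B.live) + 1]
21. n10.mk = -9  [A.live - 25]
22. n1.hot = -8  [B₀.acc + B₁.acc - 35]
23. n1.ok = "qp"  ["qp"]
24. n0.fin = true  [E.hot > -9]
25. n0.live = 17  [E.hot + 25]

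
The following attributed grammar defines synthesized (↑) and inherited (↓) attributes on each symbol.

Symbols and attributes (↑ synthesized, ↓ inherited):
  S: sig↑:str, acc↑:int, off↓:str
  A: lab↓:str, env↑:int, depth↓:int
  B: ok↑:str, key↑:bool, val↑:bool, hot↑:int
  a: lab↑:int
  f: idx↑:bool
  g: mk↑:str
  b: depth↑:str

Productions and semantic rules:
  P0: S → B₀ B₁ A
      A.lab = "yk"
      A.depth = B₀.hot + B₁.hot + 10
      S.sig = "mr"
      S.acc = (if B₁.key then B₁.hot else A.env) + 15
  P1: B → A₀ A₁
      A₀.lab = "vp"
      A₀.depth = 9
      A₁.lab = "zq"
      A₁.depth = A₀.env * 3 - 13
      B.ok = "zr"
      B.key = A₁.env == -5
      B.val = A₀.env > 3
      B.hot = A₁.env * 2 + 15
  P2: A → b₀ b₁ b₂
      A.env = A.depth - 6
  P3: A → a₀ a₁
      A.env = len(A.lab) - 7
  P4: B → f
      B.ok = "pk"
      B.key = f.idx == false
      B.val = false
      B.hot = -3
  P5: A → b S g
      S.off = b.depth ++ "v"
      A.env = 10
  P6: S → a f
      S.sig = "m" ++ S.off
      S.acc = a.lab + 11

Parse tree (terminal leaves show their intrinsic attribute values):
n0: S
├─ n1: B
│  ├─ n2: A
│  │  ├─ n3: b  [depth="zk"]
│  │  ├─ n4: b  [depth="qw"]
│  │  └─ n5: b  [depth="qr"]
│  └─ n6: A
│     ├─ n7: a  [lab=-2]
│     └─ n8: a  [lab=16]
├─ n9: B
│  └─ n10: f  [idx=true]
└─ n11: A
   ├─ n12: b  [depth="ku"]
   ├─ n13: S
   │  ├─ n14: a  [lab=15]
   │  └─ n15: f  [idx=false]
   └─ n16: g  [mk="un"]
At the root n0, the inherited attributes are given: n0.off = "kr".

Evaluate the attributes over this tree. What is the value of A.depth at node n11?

1. n0.off = "kr"  [given at root]
2. n2.lab = "vp"  ["vp"]
3. n2.depth = 9  [9]
4. n3.depth = "zk"  [terminal]
5. n4.depth = "qw"  [terminal]
6. n5.depth = "qr"  [terminal]
7. n2.env = 3  [A.depth - 6]
8. n6.lab = "zq"  ["zq"]
9. n6.depth = -4  [A₀.env * 3 - 13]
10. n7.lab = -2  [terminal]
11. n8.lab = 16  [terminal]
12. n6.env = -5  [len(A.lab) - 7]
13. n1.ok = "zr"  ["zr"]
14. n1.key = true  [A₁.env == -5]
15. n1.val = false  [A₀.env > 3]
16. n1.hot = 5  [A₁.env * 2 + 15]
17. n10.idx = true  [terminal]
18. n9.ok = "pk"  ["pk"]
19. n9.key = false  [f.idx == false]
20. n9.val = false  [false]
21. n9.hot = -3  [-3]
22. n11.lab = "yk"  ["yk"]
23. n11.depth = 12  [B₀.hot + B₁.hot + 10]
24. n12.depth = "ku"  [terminal]
25. n13.off = "kuv"  [b.depth ++ "v"]
26. n14.lab = 15  [terminal]
27. n15.idx = false  [terminal]
28. n13.sig = "mkuv"  ["m" ++ S.off]
29. n13.acc = 26  [a.lab + 11]
30. n16.mk = "un"  [terminal]
31. n11.env = 10  [10]
32. n0.sig = "mr"  ["mr"]
33. n0.acc = 25  [(if B₁.key then B₁.hot else A.env) + 15]

12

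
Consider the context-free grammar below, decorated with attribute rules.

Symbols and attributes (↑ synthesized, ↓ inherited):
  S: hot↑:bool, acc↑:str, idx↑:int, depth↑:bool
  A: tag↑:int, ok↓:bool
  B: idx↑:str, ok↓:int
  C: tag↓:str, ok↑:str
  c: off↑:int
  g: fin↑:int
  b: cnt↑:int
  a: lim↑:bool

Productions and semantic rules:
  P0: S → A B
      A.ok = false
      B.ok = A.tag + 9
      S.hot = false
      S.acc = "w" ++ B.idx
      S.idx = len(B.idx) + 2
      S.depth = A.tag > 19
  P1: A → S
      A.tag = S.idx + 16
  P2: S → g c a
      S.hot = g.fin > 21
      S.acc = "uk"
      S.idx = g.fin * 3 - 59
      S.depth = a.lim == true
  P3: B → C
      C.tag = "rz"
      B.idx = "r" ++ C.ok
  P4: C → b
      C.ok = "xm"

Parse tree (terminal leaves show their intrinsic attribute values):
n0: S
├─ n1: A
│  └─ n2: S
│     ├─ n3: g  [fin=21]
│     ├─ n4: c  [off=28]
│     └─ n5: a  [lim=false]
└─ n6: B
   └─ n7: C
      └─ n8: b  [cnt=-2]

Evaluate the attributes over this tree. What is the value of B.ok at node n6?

1. n1.ok = false  [false]
2. n3.fin = 21  [terminal]
3. n4.off = 28  [terminal]
4. n5.lim = false  [terminal]
5. n2.hot = false  [g.fin > 21]
6. n2.acc = "uk"  ["uk"]
7. n2.idx = 4  [g.fin * 3 - 59]
8. n2.depth = false  [a.lim == true]
9. n1.tag = 20  [S.idx + 16]
10. n6.ok = 29  [A.tag + 9]
11. n7.tag = "rz"  ["rz"]
12. n8.cnt = -2  [terminal]
13. n7.ok = "xm"  ["xm"]
14. n6.idx = "rxm"  ["r" ++ C.ok]
15. n0.hot = false  [false]
16. n0.acc = "wrxm"  ["w" ++ B.idx]
17. n0.idx = 5  [len(B.idx) + 2]
18. n0.depth = true  [A.tag > 19]

29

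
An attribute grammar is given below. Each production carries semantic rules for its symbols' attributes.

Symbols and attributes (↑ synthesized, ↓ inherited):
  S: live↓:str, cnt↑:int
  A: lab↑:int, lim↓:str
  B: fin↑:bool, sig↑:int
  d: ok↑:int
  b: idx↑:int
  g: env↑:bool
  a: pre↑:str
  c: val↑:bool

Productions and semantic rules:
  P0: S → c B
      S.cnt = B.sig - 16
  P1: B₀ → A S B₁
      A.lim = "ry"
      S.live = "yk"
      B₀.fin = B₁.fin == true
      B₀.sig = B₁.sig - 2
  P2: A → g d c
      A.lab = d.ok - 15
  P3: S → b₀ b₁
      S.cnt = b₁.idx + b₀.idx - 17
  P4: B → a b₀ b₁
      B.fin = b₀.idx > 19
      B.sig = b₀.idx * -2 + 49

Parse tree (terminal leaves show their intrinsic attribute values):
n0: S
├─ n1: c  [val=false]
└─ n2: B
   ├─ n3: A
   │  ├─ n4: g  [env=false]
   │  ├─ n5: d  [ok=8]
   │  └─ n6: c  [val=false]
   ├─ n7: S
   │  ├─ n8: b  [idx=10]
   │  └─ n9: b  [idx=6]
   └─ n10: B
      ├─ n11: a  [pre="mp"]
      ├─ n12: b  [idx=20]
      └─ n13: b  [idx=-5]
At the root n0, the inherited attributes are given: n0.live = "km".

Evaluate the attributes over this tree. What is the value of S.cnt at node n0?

-9

1. n0.live = "km"  [given at root]
2. n1.val = false  [terminal]
3. n3.lim = "ry"  ["ry"]
4. n4.env = false  [terminal]
5. n5.ok = 8  [terminal]
6. n6.val = false  [terminal]
7. n3.lab = -7  [d.ok - 15]
8. n7.live = "yk"  ["yk"]
9. n8.idx = 10  [terminal]
10. n9.idx = 6  [terminal]
11. n7.cnt = -1  [b₁.idx + b₀.idx - 17]
12. n11.pre = "mp"  [terminal]
13. n12.idx = 20  [terminal]
14. n13.idx = -5  [terminal]
15. n10.fin = true  [b₀.idx > 19]
16. n10.sig = 9  [b₀.idx * -2 + 49]
17. n2.fin = true  [B₁.fin == true]
18. n2.sig = 7  [B₁.sig - 2]
19. n0.cnt = -9  [B.sig - 16]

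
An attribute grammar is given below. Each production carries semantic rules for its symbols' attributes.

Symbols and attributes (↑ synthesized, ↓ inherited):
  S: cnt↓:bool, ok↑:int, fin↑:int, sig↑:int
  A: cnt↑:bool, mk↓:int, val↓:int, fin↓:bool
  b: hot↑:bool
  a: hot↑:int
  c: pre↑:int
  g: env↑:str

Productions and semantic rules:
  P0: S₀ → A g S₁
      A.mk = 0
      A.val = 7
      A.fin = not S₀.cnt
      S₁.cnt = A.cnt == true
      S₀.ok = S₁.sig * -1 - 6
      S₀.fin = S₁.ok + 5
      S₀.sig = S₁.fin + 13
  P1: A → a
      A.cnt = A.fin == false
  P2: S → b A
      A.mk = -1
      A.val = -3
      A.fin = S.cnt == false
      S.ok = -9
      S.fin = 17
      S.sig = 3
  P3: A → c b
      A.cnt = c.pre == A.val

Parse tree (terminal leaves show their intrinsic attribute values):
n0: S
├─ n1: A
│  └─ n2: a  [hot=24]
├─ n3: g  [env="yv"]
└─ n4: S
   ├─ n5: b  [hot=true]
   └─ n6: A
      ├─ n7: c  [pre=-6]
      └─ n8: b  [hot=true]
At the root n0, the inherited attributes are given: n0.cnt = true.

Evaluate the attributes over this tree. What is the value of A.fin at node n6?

1. n0.cnt = true  [given at root]
2. n1.mk = 0  [0]
3. n1.val = 7  [7]
4. n1.fin = false  [not S₀.cnt]
5. n2.hot = 24  [terminal]
6. n1.cnt = true  [A.fin == false]
7. n3.env = "yv"  [terminal]
8. n4.cnt = true  [A.cnt == true]
9. n5.hot = true  [terminal]
10. n6.mk = -1  [-1]
11. n6.val = -3  [-3]
12. n6.fin = false  [S.cnt == false]
13. n7.pre = -6  [terminal]
14. n8.hot = true  [terminal]
15. n6.cnt = false  [c.pre == A.val]
16. n4.ok = -9  [-9]
17. n4.fin = 17  [17]
18. n4.sig = 3  [3]
19. n0.ok = -9  [S₁.sig * -1 - 6]
20. n0.fin = -4  [S₁.ok + 5]
21. n0.sig = 30  [S₁.fin + 13]

false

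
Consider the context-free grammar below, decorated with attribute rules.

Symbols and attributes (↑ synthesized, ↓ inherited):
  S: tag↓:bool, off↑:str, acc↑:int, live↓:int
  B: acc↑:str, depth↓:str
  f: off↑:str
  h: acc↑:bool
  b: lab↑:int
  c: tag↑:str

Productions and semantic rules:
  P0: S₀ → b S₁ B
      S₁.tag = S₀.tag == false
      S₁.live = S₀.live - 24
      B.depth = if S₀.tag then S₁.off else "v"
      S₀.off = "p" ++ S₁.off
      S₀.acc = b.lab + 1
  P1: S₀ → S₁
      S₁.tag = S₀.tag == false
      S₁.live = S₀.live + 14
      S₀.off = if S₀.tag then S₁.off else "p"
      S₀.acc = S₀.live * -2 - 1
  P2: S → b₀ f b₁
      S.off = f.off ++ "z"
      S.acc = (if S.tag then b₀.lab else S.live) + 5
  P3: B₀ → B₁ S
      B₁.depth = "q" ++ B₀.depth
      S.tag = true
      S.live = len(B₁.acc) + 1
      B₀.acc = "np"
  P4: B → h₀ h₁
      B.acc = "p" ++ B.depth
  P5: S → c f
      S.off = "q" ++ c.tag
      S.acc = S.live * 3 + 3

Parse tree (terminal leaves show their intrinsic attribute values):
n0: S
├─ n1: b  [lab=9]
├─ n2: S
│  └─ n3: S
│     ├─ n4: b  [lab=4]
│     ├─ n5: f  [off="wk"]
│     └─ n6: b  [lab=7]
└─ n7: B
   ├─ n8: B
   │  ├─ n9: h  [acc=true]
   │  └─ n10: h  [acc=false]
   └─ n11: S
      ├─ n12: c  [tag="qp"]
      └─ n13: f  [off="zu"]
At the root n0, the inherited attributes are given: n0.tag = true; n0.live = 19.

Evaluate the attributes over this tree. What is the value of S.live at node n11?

4

1. n0.tag = true  [given at root]
2. n0.live = 19  [given at root]
3. n1.lab = 9  [terminal]
4. n2.tag = false  [S₀.tag == false]
5. n2.live = -5  [S₀.live - 24]
6. n3.tag = true  [S₀.tag == false]
7. n3.live = 9  [S₀.live + 14]
8. n4.lab = 4  [terminal]
9. n5.off = "wk"  [terminal]
10. n6.lab = 7  [terminal]
11. n3.off = "wkz"  [f.off ++ "z"]
12. n3.acc = 9  [(if S.tag then b₀.lab else S.live) + 5]
13. n2.off = "p"  [if S₀.tag then S₁.off else "p"]
14. n2.acc = 9  [S₀.live * -2 - 1]
15. n7.depth = "p"  [if S₀.tag then S₁.off else "v"]
16. n8.depth = "qp"  ["q" ++ B₀.depth]
17. n9.acc = true  [terminal]
18. n10.acc = false  [terminal]
19. n8.acc = "pqp"  ["p" ++ B.depth]
20. n11.tag = true  [true]
21. n11.live = 4  [len(B₁.acc) + 1]
22. n12.tag = "qp"  [terminal]
23. n13.off = "zu"  [terminal]
24. n11.off = "qqp"  ["q" ++ c.tag]
25. n11.acc = 15  [S.live * 3 + 3]
26. n7.acc = "np"  ["np"]
27. n0.off = "pp"  ["p" ++ S₁.off]
28. n0.acc = 10  [b.lab + 1]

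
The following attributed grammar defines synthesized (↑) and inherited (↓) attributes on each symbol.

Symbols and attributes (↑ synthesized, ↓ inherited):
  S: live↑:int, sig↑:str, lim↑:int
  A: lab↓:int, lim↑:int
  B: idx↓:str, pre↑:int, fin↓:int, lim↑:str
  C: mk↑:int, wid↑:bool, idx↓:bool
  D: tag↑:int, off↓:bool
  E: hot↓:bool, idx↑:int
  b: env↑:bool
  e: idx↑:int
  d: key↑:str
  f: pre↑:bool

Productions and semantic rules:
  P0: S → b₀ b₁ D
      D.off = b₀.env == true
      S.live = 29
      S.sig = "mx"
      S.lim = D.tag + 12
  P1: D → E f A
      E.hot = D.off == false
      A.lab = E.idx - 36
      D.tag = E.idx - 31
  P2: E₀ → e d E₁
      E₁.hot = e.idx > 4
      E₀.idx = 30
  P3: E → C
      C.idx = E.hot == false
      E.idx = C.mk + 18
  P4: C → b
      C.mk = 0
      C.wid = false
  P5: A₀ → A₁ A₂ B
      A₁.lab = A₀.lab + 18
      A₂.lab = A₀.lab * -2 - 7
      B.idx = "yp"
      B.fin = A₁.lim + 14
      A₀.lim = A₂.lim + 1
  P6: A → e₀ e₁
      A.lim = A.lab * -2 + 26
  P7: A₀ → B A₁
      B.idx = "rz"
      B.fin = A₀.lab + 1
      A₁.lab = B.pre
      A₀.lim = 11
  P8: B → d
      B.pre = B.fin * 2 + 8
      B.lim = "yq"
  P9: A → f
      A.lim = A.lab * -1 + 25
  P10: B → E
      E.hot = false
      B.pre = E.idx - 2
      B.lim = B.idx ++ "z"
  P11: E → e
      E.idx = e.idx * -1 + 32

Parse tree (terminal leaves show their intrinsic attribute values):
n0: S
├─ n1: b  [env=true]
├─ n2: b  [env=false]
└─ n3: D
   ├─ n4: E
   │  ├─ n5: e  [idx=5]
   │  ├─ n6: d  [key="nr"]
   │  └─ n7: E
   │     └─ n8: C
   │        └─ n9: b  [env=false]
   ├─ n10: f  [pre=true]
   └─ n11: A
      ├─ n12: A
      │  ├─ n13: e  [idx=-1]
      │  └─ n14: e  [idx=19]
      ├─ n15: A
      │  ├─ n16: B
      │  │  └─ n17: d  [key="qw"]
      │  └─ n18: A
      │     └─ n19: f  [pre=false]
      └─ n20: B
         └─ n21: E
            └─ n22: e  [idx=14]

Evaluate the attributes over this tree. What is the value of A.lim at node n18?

1. n1.env = true  [terminal]
2. n2.env = false  [terminal]
3. n3.off = true  [b₀.env == true]
4. n4.hot = false  [D.off == false]
5. n5.idx = 5  [terminal]
6. n6.key = "nr"  [terminal]
7. n7.hot = true  [e.idx > 4]
8. n8.idx = false  [E.hot == false]
9. n9.env = false  [terminal]
10. n8.mk = 0  [0]
11. n8.wid = false  [false]
12. n7.idx = 18  [C.mk + 18]
13. n4.idx = 30  [30]
14. n10.pre = true  [terminal]
15. n11.lab = -6  [E.idx - 36]
16. n12.lab = 12  [A₀.lab + 18]
17. n13.idx = -1  [terminal]
18. n14.idx = 19  [terminal]
19. n12.lim = 2  [A.lab * -2 + 26]
20. n15.lab = 5  [A₀.lab * -2 - 7]
21. n16.idx = "rz"  ["rz"]
22. n16.fin = 6  [A₀.lab + 1]
23. n17.key = "qw"  [terminal]
24. n16.pre = 20  [B.fin * 2 + 8]
25. n16.lim = "yq"  ["yq"]
26. n18.lab = 20  [B.pre]
27. n19.pre = false  [terminal]
28. n18.lim = 5  [A.lab * -1 + 25]
29. n15.lim = 11  [11]
30. n20.idx = "yp"  ["yp"]
31. n20.fin = 16  [A₁.lim + 14]
32. n21.hot = false  [false]
33. n22.idx = 14  [terminal]
34. n21.idx = 18  [e.idx * -1 + 32]
35. n20.pre = 16  [E.idx - 2]
36. n20.lim = "ypz"  [B.idx ++ "z"]
37. n11.lim = 12  [A₂.lim + 1]
38. n3.tag = -1  [E.idx - 31]
39. n0.live = 29  [29]
40. n0.sig = "mx"  ["mx"]
41. n0.lim = 11  [D.tag + 12]

5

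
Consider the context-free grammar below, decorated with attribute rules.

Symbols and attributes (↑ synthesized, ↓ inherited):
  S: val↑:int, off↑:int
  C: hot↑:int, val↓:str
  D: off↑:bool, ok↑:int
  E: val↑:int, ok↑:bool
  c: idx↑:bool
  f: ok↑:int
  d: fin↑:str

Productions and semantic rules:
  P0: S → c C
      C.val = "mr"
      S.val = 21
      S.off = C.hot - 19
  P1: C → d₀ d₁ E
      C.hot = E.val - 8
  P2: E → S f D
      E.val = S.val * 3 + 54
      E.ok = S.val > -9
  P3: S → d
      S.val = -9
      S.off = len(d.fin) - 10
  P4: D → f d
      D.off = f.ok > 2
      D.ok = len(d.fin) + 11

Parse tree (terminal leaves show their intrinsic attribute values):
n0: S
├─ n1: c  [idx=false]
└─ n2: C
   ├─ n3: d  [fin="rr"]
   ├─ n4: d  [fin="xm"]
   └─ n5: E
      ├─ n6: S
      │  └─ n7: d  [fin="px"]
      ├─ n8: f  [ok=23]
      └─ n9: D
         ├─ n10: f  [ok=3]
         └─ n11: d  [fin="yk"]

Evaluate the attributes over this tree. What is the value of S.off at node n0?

0

1. n1.idx = false  [terminal]
2. n2.val = "mr"  ["mr"]
3. n3.fin = "rr"  [terminal]
4. n4.fin = "xm"  [terminal]
5. n7.fin = "px"  [terminal]
6. n6.val = -9  [-9]
7. n6.off = -8  [len(d.fin) - 10]
8. n8.ok = 23  [terminal]
9. n10.ok = 3  [terminal]
10. n11.fin = "yk"  [terminal]
11. n9.off = true  [f.ok > 2]
12. n9.ok = 13  [len(d.fin) + 11]
13. n5.val = 27  [S.val * 3 + 54]
14. n5.ok = false  [S.val > -9]
15. n2.hot = 19  [E.val - 8]
16. n0.val = 21  [21]
17. n0.off = 0  [C.hot - 19]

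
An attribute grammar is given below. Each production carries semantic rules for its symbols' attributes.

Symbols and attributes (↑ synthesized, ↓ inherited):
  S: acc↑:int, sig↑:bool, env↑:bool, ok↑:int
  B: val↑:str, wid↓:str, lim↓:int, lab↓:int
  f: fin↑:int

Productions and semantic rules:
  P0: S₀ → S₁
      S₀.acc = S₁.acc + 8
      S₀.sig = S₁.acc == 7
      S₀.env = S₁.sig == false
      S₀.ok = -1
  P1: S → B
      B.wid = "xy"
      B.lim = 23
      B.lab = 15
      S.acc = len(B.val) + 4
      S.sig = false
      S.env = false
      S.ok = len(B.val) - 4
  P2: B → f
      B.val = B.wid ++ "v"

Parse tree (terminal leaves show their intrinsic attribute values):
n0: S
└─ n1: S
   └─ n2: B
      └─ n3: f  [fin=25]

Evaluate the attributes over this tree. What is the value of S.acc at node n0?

1. n2.wid = "xy"  ["xy"]
2. n2.lim = 23  [23]
3. n2.lab = 15  [15]
4. n3.fin = 25  [terminal]
5. n2.val = "xyv"  [B.wid ++ "v"]
6. n1.acc = 7  [len(B.val) + 4]
7. n1.sig = false  [false]
8. n1.env = false  [false]
9. n1.ok = -1  [len(B.val) - 4]
10. n0.acc = 15  [S₁.acc + 8]
11. n0.sig = true  [S₁.acc == 7]
12. n0.env = true  [S₁.sig == false]
13. n0.ok = -1  [-1]

15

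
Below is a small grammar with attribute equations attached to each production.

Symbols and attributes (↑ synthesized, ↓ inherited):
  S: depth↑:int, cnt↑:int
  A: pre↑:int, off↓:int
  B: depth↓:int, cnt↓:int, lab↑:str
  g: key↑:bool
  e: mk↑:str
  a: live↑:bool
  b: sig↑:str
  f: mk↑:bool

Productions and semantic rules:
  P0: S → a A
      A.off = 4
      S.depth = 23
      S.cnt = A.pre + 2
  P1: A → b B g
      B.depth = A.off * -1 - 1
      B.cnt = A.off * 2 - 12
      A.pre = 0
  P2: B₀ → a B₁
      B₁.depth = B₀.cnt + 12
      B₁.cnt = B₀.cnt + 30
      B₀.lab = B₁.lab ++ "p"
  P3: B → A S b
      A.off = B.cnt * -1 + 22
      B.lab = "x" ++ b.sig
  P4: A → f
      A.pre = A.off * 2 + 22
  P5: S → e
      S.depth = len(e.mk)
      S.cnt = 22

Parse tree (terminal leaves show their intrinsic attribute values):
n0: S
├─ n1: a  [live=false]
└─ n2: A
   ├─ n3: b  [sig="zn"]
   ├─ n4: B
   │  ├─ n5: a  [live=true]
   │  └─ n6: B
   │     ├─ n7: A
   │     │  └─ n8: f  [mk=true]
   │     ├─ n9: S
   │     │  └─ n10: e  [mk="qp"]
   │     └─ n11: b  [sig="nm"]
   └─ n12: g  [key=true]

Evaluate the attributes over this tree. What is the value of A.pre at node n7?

1. n1.live = false  [terminal]
2. n2.off = 4  [4]
3. n3.sig = "zn"  [terminal]
4. n4.depth = -5  [A.off * -1 - 1]
5. n4.cnt = -4  [A.off * 2 - 12]
6. n5.live = true  [terminal]
7. n6.depth = 8  [B₀.cnt + 12]
8. n6.cnt = 26  [B₀.cnt + 30]
9. n7.off = -4  [B.cnt * -1 + 22]
10. n8.mk = true  [terminal]
11. n7.pre = 14  [A.off * 2 + 22]
12. n10.mk = "qp"  [terminal]
13. n9.depth = 2  [len(e.mk)]
14. n9.cnt = 22  [22]
15. n11.sig = "nm"  [terminal]
16. n6.lab = "xnm"  ["x" ++ b.sig]
17. n4.lab = "xnmp"  [B₁.lab ++ "p"]
18. n12.key = true  [terminal]
19. n2.pre = 0  [0]
20. n0.depth = 23  [23]
21. n0.cnt = 2  [A.pre + 2]

14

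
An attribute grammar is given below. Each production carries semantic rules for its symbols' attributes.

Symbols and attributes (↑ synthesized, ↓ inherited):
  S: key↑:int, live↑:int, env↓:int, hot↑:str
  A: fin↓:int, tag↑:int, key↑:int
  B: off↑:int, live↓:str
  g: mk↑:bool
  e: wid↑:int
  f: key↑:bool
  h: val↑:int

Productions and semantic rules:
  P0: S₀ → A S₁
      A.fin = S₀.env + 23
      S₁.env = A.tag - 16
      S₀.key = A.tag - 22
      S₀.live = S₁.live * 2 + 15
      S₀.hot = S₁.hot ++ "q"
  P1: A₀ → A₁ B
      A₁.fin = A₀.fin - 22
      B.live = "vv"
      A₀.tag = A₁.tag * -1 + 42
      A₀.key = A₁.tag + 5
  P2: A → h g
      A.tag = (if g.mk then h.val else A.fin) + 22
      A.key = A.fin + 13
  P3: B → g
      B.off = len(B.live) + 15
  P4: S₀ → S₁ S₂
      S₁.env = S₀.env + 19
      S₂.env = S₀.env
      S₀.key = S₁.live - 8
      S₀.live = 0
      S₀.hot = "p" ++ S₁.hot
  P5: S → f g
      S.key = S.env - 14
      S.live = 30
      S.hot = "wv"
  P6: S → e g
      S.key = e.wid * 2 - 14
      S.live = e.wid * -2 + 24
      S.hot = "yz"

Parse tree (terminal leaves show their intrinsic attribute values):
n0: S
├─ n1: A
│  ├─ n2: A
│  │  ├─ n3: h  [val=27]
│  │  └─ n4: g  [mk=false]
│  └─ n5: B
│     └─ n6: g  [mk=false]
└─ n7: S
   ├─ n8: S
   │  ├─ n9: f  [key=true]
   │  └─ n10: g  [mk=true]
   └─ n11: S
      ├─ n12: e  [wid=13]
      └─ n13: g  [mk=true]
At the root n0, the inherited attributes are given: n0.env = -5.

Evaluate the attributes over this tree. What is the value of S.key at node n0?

1. n0.env = -5  [given at root]
2. n1.fin = 18  [S₀.env + 23]
3. n2.fin = -4  [A₀.fin - 22]
4. n3.val = 27  [terminal]
5. n4.mk = false  [terminal]
6. n2.tag = 18  [(if g.mk then h.val else A.fin) + 22]
7. n2.key = 9  [A.fin + 13]
8. n5.live = "vv"  ["vv"]
9. n6.mk = false  [terminal]
10. n5.off = 17  [len(B.live) + 15]
11. n1.tag = 24  [A₁.tag * -1 + 42]
12. n1.key = 23  [A₁.tag + 5]
13. n7.env = 8  [A.tag - 16]
14. n8.env = 27  [S₀.env + 19]
15. n9.key = true  [terminal]
16. n10.mk = true  [terminal]
17. n8.key = 13  [S.env - 14]
18. n8.live = 30  [30]
19. n8.hot = "wv"  ["wv"]
20. n11.env = 8  [S₀.env]
21. n12.wid = 13  [terminal]
22. n13.mk = true  [terminal]
23. n11.key = 12  [e.wid * 2 - 14]
24. n11.live = -2  [e.wid * -2 + 24]
25. n11.hot = "yz"  ["yz"]
26. n7.key = 22  [S₁.live - 8]
27. n7.live = 0  [0]
28. n7.hot = "pwv"  ["p" ++ S₁.hot]
29. n0.key = 2  [A.tag - 22]
30. n0.live = 15  [S₁.live * 2 + 15]
31. n0.hot = "pwvq"  [S₁.hot ++ "q"]

2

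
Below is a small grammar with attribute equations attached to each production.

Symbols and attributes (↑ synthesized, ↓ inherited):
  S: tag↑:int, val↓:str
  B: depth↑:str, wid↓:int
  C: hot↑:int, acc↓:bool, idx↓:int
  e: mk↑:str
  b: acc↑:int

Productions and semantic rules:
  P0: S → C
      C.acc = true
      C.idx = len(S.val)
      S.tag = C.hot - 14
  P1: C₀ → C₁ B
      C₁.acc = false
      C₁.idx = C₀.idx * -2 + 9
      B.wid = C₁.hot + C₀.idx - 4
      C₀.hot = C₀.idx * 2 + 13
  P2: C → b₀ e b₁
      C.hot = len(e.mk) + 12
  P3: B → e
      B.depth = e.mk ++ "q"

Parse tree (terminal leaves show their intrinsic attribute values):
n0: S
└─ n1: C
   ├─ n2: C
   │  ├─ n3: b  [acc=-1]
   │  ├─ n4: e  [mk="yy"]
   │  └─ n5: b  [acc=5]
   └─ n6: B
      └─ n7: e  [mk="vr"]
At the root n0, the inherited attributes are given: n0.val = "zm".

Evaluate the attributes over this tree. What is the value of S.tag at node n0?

1. n0.val = "zm"  [given at root]
2. n1.acc = true  [true]
3. n1.idx = 2  [len(S.val)]
4. n2.acc = false  [false]
5. n2.idx = 5  [C₀.idx * -2 + 9]
6. n3.acc = -1  [terminal]
7. n4.mk = "yy"  [terminal]
8. n5.acc = 5  [terminal]
9. n2.hot = 14  [len(e.mk) + 12]
10. n6.wid = 12  [C₁.hot + C₀.idx - 4]
11. n7.mk = "vr"  [terminal]
12. n6.depth = "vrq"  [e.mk ++ "q"]
13. n1.hot = 17  [C₀.idx * 2 + 13]
14. n0.tag = 3  [C.hot - 14]

3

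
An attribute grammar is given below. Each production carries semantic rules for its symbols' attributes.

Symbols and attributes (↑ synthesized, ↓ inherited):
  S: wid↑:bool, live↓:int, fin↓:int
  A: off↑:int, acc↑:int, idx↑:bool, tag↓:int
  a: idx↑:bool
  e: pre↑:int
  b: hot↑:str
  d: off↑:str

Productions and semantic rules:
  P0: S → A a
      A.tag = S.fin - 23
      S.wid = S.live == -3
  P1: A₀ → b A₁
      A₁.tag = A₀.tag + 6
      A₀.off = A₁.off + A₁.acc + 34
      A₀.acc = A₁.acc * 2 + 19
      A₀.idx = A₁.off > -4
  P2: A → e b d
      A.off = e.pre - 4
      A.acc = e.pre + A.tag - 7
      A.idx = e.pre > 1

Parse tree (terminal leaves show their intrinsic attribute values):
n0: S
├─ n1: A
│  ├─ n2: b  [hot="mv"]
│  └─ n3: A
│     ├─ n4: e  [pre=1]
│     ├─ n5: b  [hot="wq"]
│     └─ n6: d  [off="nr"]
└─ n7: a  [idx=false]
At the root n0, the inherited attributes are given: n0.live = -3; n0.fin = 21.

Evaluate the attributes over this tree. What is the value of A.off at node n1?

29

1. n0.live = -3  [given at root]
2. n0.fin = 21  [given at root]
3. n1.tag = -2  [S.fin - 23]
4. n2.hot = "mv"  [terminal]
5. n3.tag = 4  [A₀.tag + 6]
6. n4.pre = 1  [terminal]
7. n5.hot = "wq"  [terminal]
8. n6.off = "nr"  [terminal]
9. n3.off = -3  [e.pre - 4]
10. n3.acc = -2  [e.pre + A.tag - 7]
11. n3.idx = false  [e.pre > 1]
12. n1.off = 29  [A₁.off + A₁.acc + 34]
13. n1.acc = 15  [A₁.acc * 2 + 19]
14. n1.idx = true  [A₁.off > -4]
15. n7.idx = false  [terminal]
16. n0.wid = true  [S.live == -3]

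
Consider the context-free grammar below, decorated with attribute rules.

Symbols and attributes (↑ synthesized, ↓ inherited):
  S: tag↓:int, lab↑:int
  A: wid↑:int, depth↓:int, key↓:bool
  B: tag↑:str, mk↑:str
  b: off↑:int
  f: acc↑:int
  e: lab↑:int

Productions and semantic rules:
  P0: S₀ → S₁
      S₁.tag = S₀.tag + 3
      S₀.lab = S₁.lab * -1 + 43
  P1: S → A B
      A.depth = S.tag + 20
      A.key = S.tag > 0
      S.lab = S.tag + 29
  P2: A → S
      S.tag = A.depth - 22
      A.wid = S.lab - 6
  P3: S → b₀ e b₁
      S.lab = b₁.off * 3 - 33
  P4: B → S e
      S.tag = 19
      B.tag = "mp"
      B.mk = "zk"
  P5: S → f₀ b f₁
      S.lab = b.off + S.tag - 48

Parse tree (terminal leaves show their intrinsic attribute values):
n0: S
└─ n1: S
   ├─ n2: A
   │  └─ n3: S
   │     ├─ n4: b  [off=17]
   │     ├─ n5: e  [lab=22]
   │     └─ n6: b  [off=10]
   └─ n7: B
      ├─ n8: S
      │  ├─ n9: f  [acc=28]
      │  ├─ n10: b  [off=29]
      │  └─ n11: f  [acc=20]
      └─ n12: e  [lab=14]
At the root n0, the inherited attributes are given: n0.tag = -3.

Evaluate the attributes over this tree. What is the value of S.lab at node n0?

14

1. n0.tag = -3  [given at root]
2. n1.tag = 0  [S₀.tag + 3]
3. n2.depth = 20  [S.tag + 20]
4. n2.key = false  [S.tag > 0]
5. n3.tag = -2  [A.depth - 22]
6. n4.off = 17  [terminal]
7. n5.lab = 22  [terminal]
8. n6.off = 10  [terminal]
9. n3.lab = -3  [b₁.off * 3 - 33]
10. n2.wid = -9  [S.lab - 6]
11. n8.tag = 19  [19]
12. n9.acc = 28  [terminal]
13. n10.off = 29  [terminal]
14. n11.acc = 20  [terminal]
15. n8.lab = 0  [b.off + S.tag - 48]
16. n12.lab = 14  [terminal]
17. n7.tag = "mp"  ["mp"]
18. n7.mk = "zk"  ["zk"]
19. n1.lab = 29  [S.tag + 29]
20. n0.lab = 14  [S₁.lab * -1 + 43]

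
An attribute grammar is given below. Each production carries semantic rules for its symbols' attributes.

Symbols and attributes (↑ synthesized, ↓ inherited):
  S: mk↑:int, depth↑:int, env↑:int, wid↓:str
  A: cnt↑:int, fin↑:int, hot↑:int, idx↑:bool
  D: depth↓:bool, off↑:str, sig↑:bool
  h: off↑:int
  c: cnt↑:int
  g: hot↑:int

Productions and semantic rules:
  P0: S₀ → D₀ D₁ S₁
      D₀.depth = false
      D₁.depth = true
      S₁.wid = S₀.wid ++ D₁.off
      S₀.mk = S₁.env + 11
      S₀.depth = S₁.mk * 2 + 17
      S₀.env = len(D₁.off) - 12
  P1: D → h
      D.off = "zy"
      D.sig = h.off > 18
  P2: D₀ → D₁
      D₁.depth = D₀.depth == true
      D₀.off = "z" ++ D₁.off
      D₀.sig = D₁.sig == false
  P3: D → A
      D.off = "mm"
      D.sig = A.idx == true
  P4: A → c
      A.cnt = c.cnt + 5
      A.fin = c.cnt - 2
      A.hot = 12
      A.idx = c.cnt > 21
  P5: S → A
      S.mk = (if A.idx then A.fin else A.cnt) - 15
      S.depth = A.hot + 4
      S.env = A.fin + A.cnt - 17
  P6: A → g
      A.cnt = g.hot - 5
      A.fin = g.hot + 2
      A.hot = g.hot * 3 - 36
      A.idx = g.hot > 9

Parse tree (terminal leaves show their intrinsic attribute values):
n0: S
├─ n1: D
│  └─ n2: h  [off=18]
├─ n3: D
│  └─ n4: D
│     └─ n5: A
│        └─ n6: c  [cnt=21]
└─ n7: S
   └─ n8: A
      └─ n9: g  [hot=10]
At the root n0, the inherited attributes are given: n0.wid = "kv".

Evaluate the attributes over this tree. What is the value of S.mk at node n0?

1. n0.wid = "kv"  [given at root]
2. n1.depth = false  [false]
3. n2.off = 18  [terminal]
4. n1.off = "zy"  ["zy"]
5. n1.sig = false  [h.off > 18]
6. n3.depth = true  [true]
7. n4.depth = true  [D₀.depth == true]
8. n6.cnt = 21  [terminal]
9. n5.cnt = 26  [c.cnt + 5]
10. n5.fin = 19  [c.cnt - 2]
11. n5.hot = 12  [12]
12. n5.idx = false  [c.cnt > 21]
13. n4.off = "mm"  ["mm"]
14. n4.sig = false  [A.idx == true]
15. n3.off = "zmm"  ["z" ++ D₁.off]
16. n3.sig = true  [D₁.sig == false]
17. n7.wid = "kvzmm"  [S₀.wid ++ D₁.off]
18. n9.hot = 10  [terminal]
19. n8.cnt = 5  [g.hot - 5]
20. n8.fin = 12  [g.hot + 2]
21. n8.hot = -6  [g.hot * 3 - 36]
22. n8.idx = true  [g.hot > 9]
23. n7.mk = -3  [(if A.idx then A.fin else A.cnt) - 15]
24. n7.depth = -2  [A.hot + 4]
25. n7.env = 0  [A.fin + A.cnt - 17]
26. n0.mk = 11  [S₁.env + 11]
27. n0.depth = 11  [S₁.mk * 2 + 17]
28. n0.env = -9  [len(D₁.off) - 12]

11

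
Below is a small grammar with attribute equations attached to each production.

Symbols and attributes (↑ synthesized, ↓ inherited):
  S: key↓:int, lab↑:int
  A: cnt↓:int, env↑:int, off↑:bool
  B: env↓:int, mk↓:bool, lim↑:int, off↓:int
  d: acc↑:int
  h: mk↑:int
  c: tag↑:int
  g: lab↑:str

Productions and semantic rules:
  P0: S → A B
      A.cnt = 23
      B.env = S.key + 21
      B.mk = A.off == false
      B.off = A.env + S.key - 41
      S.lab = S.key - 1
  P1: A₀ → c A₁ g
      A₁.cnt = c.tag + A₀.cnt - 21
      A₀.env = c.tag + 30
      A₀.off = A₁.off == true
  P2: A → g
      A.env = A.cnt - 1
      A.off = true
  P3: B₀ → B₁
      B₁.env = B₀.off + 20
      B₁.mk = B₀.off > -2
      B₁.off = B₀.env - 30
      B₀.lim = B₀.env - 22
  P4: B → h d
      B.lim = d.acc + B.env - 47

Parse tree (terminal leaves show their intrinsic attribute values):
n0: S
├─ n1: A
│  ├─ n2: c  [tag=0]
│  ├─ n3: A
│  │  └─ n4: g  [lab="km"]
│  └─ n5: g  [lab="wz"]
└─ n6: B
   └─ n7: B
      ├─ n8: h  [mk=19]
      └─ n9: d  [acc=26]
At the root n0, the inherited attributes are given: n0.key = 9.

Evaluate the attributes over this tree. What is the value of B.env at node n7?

18

1. n0.key = 9  [given at root]
2. n1.cnt = 23  [23]
3. n2.tag = 0  [terminal]
4. n3.cnt = 2  [c.tag + A₀.cnt - 21]
5. n4.lab = "km"  [terminal]
6. n3.env = 1  [A.cnt - 1]
7. n3.off = true  [true]
8. n5.lab = "wz"  [terminal]
9. n1.env = 30  [c.tag + 30]
10. n1.off = true  [A₁.off == true]
11. n6.env = 30  [S.key + 21]
12. n6.mk = false  [A.off == false]
13. n6.off = -2  [A.env + S.key - 41]
14. n7.env = 18  [B₀.off + 20]
15. n7.mk = false  [B₀.off > -2]
16. n7.off = 0  [B₀.env - 30]
17. n8.mk = 19  [terminal]
18. n9.acc = 26  [terminal]
19. n7.lim = -3  [d.acc + B.env - 47]
20. n6.lim = 8  [B₀.env - 22]
21. n0.lab = 8  [S.key - 1]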